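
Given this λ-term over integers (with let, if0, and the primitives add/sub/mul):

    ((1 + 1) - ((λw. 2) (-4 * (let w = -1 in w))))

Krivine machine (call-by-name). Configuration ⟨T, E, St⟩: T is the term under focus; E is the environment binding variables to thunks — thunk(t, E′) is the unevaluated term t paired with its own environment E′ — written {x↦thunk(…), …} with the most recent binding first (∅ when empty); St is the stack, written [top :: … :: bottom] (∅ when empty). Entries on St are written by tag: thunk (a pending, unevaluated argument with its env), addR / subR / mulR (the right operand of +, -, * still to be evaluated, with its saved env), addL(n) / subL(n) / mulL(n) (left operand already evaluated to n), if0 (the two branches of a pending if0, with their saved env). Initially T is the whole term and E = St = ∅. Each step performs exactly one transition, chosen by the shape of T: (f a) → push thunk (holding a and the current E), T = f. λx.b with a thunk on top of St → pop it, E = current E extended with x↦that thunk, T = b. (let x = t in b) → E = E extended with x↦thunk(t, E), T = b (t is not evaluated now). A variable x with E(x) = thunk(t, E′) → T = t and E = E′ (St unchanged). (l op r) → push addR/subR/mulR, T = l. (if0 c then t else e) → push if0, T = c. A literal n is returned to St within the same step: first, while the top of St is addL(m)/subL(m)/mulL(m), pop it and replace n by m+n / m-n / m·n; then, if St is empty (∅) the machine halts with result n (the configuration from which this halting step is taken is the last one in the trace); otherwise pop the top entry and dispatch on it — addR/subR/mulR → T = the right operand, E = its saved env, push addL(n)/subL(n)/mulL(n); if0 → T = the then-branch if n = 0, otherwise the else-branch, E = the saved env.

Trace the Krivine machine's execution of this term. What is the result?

[0] [T=((1 + 1) - ((λw. 2) (-4 * (let w = -1 in w)))) | E=∅ | St=∅]
[1] [T=(1 + 1) | E=∅ | St=[subR]]
[2] [T=1 | E=∅ | St=[addR :: subR]]
[3] [T=1 | E=∅ | St=[addL(1) :: subR]]
[4] [T=((λw. 2) (-4 * (let w = -1 in w))) | E=∅ | St=[subL(2)]]
[5] [T=(λw. 2) | E=∅ | St=[thunk :: subL(2)]]
[6] [T=2 | E={w↦thunk((-4 * (let w = -1 in w)), ∅)} | St=[subL(2)]]
→ final value 0

Answer: 0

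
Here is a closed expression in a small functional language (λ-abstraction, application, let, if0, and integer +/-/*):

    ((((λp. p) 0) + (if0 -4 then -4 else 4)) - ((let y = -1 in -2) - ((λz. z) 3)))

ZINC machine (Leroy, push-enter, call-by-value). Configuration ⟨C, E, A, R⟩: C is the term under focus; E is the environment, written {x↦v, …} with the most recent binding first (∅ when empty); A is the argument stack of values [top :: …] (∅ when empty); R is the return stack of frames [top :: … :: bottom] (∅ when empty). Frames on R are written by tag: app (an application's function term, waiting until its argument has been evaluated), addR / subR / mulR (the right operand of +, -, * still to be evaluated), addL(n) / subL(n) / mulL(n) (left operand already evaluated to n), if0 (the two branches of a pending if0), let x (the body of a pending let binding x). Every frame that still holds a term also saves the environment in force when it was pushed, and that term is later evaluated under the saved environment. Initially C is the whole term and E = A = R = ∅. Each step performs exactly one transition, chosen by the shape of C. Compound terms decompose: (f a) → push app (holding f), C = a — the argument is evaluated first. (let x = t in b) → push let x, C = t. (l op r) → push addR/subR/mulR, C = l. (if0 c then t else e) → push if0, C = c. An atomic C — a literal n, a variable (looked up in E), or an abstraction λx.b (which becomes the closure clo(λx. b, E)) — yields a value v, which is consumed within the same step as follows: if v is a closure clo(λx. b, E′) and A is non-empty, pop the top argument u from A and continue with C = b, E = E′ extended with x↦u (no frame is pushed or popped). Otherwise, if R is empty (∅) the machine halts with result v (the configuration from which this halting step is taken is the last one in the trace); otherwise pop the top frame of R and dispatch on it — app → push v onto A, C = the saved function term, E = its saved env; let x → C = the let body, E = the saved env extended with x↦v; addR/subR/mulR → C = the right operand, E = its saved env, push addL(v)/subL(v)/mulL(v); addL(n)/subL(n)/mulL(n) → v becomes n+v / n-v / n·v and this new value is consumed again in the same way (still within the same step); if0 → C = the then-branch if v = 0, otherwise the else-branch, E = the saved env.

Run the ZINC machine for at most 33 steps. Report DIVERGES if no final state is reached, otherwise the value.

Answer: 9

Machine steps:
0. <C=((((λp. p) 0) + (if0 -4 then -4 else 4)) - ((let y = -1 in -2) - ((λz. z) 3))), E=∅, A=∅, R=∅>
1. <C=(((λp. p) 0) + (if0 -4 then -4 else 4)), E=∅, A=∅, R=[subR]>
2. <C=((λp. p) 0), E=∅, A=∅, R=[addR :: subR]>
3. <C=0, E=∅, A=∅, R=[app :: addR :: subR]>
4. <C=(λp. p), E=∅, A=[0], R=[addR :: subR]>
5. <C=p, E={p↦0}, A=∅, R=[addR :: subR]>
6. <C=(if0 -4 then -4 else 4), E=∅, A=∅, R=[addL(0) :: subR]>
7. <C=-4, E=∅, A=∅, R=[if0 :: addL(0) :: subR]>
8. <C=4, E=∅, A=∅, R=[addL(0) :: subR]>
9. <C=((let y = -1 in -2) - ((λz. z) 3)), E=∅, A=∅, R=[subL(4)]>
10. <C=(let y = -1 in -2), E=∅, A=∅, R=[subR :: subL(4)]>
11. <C=-1, E=∅, A=∅, R=[let y :: subR :: subL(4)]>
12. <C=-2, E={y↦-1}, A=∅, R=[subR :: subL(4)]>
13. <C=((λz. z) 3), E=∅, A=∅, R=[subL(-2) :: subL(4)]>
14. <C=3, E=∅, A=∅, R=[app :: subL(-2) :: subL(4)]>
15. <C=(λz. z), E=∅, A=[3], R=[subL(-2) :: subL(4)]>
16. <C=z, E={z↦3}, A=∅, R=[subL(-2) :: subL(4)]>
→ final value 9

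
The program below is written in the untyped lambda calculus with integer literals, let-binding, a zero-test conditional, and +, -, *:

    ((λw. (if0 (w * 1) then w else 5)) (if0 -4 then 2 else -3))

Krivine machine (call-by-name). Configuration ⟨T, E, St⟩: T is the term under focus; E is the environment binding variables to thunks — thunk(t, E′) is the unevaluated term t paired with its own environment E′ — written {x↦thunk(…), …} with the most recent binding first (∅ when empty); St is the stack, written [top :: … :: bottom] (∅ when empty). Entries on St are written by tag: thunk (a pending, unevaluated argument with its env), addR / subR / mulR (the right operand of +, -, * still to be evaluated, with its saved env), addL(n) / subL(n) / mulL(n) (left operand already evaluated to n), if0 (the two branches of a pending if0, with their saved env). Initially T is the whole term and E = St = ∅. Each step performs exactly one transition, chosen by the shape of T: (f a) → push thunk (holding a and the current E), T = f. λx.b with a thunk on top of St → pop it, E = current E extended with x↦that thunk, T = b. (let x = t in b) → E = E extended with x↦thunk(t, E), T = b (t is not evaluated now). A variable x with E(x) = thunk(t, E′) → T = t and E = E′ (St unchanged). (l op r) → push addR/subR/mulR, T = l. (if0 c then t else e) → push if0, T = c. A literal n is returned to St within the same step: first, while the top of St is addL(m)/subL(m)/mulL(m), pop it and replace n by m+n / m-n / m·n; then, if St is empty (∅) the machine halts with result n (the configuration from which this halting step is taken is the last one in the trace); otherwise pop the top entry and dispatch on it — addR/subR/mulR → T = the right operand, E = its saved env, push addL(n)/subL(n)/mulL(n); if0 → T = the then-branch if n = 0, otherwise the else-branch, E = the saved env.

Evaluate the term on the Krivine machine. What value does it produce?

Answer: 5

Machine steps:
0. <T=((λw. (if0 (w * 1) then w else 5)) (if0 -4 then 2 else -3)), E=∅, St=∅>
1. <T=(λw. (if0 (w * 1) then w else 5)), E=∅, St=[thunk]>
2. <T=(if0 (w * 1) then w else 5), E={w↦thunk((if0 -4 then 2 else -3), ∅)}, St=∅>
3. <T=(w * 1), E={w↦thunk((if0 -4 then 2 else -3), ∅)}, St=[if0]>
4. <T=w, E={w↦thunk((if0 -4 then 2 else -3), ∅)}, St=[mulR :: if0]>
5. <T=(if0 -4 then 2 else -3), E=∅, St=[mulR :: if0]>
6. <T=-4, E=∅, St=[if0 :: mulR :: if0]>
7. <T=-3, E=∅, St=[mulR :: if0]>
8. <T=1, E={w↦thunk((if0 -4 then 2 else -3), ∅)}, St=[mulL(-3) :: if0]>
9. <T=5, E={w↦thunk((if0 -4 then 2 else -3), ∅)}, St=∅>
→ final value 5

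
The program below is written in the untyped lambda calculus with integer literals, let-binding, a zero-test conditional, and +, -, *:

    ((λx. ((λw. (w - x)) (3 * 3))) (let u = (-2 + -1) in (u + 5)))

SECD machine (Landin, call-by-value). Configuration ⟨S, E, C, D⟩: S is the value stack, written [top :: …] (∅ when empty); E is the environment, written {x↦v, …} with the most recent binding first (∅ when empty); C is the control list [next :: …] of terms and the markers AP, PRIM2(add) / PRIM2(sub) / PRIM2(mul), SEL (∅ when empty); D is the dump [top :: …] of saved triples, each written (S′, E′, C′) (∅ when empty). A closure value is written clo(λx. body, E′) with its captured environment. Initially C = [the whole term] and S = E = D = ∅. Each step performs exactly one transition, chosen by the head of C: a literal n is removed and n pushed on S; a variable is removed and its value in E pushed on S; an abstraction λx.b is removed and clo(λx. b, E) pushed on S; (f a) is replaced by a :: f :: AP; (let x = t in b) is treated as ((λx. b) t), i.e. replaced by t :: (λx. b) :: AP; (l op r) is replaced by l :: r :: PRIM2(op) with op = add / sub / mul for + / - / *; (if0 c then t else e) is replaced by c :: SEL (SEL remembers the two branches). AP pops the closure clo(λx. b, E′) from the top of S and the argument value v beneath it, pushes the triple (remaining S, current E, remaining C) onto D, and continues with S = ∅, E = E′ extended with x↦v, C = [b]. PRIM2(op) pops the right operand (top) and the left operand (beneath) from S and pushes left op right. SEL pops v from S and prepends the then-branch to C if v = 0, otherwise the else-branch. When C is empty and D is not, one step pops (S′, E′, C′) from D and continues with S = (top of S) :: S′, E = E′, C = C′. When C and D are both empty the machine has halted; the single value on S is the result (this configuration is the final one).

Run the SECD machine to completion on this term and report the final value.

Answer: 7

Machine steps:
t=0: [S=∅ | E=∅ | C=[((λx. ((λw. (w - x)) (3 * 3))) (let u = (-2 + -1) in (u + 5)))] | D=∅]
t=1: [S=∅ | E=∅ | C=[(let u = (-2 + -1) in (u + 5)) :: (λx. ((λw. (w - x)) (3 * 3))) :: AP] | D=∅]
t=2: [S=∅ | E=∅ | C=[(-2 + -1) :: (λu. (u + 5)) :: AP :: (λx. ((λw. (w - x)) (3 * 3))) :: AP] | D=∅]
t=3: [S=∅ | E=∅ | C=[-2 :: -1 :: PRIM2(add) :: (λu. (u + 5)) :: AP :: (λx. ((λw. (w - x)) (3 * 3))) :: AP] | D=∅]
t=4: [S=[-2] | E=∅ | C=[-1 :: PRIM2(add) :: (λu. (u + 5)) :: AP :: (λx. ((λw. (w - x)) (3 * 3))) :: AP] | D=∅]
t=5: [S=[-1 :: -2] | E=∅ | C=[PRIM2(add) :: (λu. (u + 5)) :: AP :: (λx. ((λw. (w - x)) (3 * 3))) :: AP] | D=∅]
t=6: [S=[-3] | E=∅ | C=[(λu. (u + 5)) :: AP :: (λx. ((λw. (w - x)) (3 * 3))) :: AP] | D=∅]
t=7: [S=[clo(λu. (u + 5), ∅) :: -3] | E=∅ | C=[AP :: (λx. ((λw. (w - x)) (3 * 3))) :: AP] | D=∅]
t=8: [S=∅ | E={u↦-3} | C=[(u + 5)] | D=[(∅, ∅, [(λx. ((λw. (w - x)) (3 * 3))) :: AP])]]
t=9: [S=∅ | E={u↦-3} | C=[u :: 5 :: PRIM2(add)] | D=[(∅, ∅, [(λx. ((λw. (w - x)) (3 * 3))) :: AP])]]
t=10: [S=[-3] | E={u↦-3} | C=[5 :: PRIM2(add)] | D=[(∅, ∅, [(λx. ((λw. (w - x)) (3 * 3))) :: AP])]]
t=11: [S=[5 :: -3] | E={u↦-3} | C=[PRIM2(add)] | D=[(∅, ∅, [(λx. ((λw. (w - x)) (3 * 3))) :: AP])]]
t=12: [S=[2] | E={u↦-3} | C=∅ | D=[(∅, ∅, [(λx. ((λw. (w - x)) (3 * 3))) :: AP])]]
t=13: [S=[2] | E=∅ | C=[(λx. ((λw. (w - x)) (3 * 3))) :: AP] | D=∅]
t=14: [S=[clo(λx. ((λw. (w - x)) (3 * 3)), ∅) :: 2] | E=∅ | C=[AP] | D=∅]
t=15: [S=∅ | E={x↦2} | C=[((λw. (w - x)) (3 * 3))] | D=[(∅, ∅, ∅)]]
t=16: [S=∅ | E={x↦2} | C=[(3 * 3) :: (λw. (w - x)) :: AP] | D=[(∅, ∅, ∅)]]
t=17: [S=∅ | E={x↦2} | C=[3 :: 3 :: PRIM2(mul) :: (λw. (w - x)) :: AP] | D=[(∅, ∅, ∅)]]
t=18: [S=[3] | E={x↦2} | C=[3 :: PRIM2(mul) :: (λw. (w - x)) :: AP] | D=[(∅, ∅, ∅)]]
t=19: [S=[3 :: 3] | E={x↦2} | C=[PRIM2(mul) :: (λw. (w - x)) :: AP] | D=[(∅, ∅, ∅)]]
t=20: [S=[9] | E={x↦2} | C=[(λw. (w - x)) :: AP] | D=[(∅, ∅, ∅)]]
t=21: [S=[clo(λw. (w - x), {x↦2}) :: 9] | E={x↦2} | C=[AP] | D=[(∅, ∅, ∅)]]
t=22: [S=∅ | E={w↦9, x↦2} | C=[(w - x)] | D=[(∅, {x↦2}, ∅) :: (∅, ∅, ∅)]]
t=23: [S=∅ | E={w↦9, x↦2} | C=[w :: x :: PRIM2(sub)] | D=[(∅, {x↦2}, ∅) :: (∅, ∅, ∅)]]
t=24: [S=[9] | E={w↦9, x↦2} | C=[x :: PRIM2(sub)] | D=[(∅, {x↦2}, ∅) :: (∅, ∅, ∅)]]
t=25: [S=[2 :: 9] | E={w↦9, x↦2} | C=[PRIM2(sub)] | D=[(∅, {x↦2}, ∅) :: (∅, ∅, ∅)]]
t=26: [S=[7] | E={w↦9, x↦2} | C=∅ | D=[(∅, {x↦2}, ∅) :: (∅, ∅, ∅)]]
t=27: [S=[7] | E={x↦2} | C=∅ | D=[(∅, ∅, ∅)]]
t=28: [S=[7] | E=∅ | C=∅ | D=∅]
→ final value 7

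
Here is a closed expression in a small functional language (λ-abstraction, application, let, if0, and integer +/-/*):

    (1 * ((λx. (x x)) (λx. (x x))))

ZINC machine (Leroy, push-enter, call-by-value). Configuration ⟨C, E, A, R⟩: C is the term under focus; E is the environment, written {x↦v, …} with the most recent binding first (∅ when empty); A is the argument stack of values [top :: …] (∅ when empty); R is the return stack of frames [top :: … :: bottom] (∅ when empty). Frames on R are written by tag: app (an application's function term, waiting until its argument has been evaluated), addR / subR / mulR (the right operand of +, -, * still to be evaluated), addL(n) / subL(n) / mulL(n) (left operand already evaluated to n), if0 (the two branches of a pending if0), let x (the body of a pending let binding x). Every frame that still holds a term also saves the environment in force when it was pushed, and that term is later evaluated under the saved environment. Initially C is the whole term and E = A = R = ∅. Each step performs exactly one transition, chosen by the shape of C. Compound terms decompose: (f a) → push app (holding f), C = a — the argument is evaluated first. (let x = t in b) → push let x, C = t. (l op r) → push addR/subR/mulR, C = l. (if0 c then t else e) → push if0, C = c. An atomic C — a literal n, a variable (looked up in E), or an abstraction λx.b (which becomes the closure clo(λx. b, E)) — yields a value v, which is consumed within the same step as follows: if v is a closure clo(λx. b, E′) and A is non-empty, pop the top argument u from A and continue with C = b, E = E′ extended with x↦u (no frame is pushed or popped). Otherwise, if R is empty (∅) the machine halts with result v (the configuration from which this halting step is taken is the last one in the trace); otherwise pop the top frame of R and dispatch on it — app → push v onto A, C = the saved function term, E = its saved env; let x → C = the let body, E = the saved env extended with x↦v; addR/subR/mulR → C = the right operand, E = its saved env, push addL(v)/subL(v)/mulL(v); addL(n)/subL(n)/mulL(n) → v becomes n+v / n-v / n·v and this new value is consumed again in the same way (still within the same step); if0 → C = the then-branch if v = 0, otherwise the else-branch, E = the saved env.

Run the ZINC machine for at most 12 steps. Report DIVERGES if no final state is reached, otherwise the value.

0. [C=(1 * ((λx. (x x)) (λx. (x x)))) | E=∅ | A=∅ | R=∅]
1. [C=1 | E=∅ | A=∅ | R=[mulR]]
2. [C=((λx. (x x)) (λx. (x x))) | E=∅ | A=∅ | R=[mulL(1)]]
3. [C=(λx. (x x)) | E=∅ | A=∅ | R=[app :: mulL(1)]]
4. [C=(λx. (x x)) | E=∅ | A=[clo(λx. (x x), ∅)] | R=[mulL(1)]]
5. [C=(x x) | E={x↦clo(λx. (x x), ∅)} | A=∅ | R=[mulL(1)]]
6. [C=x | E={x↦clo(λx. (x x), ∅)} | A=∅ | R=[app :: mulL(1)]]
7. [C=x | E={x↦clo(λx. (x x), ∅)} | A=[clo(λx. (x x), ∅)] | R=[mulL(1)]]
… configuration repeats with period 3 (steps 5–7 recur indefinitely) …

Answer: DIVERGES (no final state within 12 steps)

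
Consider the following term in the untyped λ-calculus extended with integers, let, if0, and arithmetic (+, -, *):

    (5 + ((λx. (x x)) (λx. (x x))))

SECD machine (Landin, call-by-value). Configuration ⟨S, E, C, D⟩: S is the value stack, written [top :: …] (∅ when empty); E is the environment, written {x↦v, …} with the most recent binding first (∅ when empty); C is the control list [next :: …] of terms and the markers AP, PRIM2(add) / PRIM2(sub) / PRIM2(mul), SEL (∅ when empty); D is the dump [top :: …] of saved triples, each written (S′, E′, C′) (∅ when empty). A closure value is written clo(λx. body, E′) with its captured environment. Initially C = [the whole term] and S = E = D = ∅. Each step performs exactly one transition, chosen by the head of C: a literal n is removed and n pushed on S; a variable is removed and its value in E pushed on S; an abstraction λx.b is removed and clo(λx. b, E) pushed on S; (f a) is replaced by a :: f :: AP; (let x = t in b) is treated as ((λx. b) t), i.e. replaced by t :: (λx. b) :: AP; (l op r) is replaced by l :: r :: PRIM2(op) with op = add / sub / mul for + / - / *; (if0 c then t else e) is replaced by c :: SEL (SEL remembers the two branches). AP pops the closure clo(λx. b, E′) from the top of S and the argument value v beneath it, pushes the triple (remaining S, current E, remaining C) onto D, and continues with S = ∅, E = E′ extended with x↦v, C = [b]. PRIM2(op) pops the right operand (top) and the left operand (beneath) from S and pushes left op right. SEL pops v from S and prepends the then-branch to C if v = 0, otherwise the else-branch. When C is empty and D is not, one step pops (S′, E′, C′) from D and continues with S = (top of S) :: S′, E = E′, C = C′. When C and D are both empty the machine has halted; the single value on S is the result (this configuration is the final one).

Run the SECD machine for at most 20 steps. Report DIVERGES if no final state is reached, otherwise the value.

step 0: [S=∅ | E=∅ | C=[(5 + ((λx. (x x)) (λx. (x x))))] | D=∅]
step 1: [S=∅ | E=∅ | C=[5 :: ((λx. (x x)) (λx. (x x))) :: PRIM2(add)] | D=∅]
step 2: [S=[5] | E=∅ | C=[((λx. (x x)) (λx. (x x))) :: PRIM2(add)] | D=∅]
step 3: [S=[5] | E=∅ | C=[(λx. (x x)) :: (λx. (x x)) :: AP :: PRIM2(add)] | D=∅]
step 4: [S=[clo(λx. (x x), ∅) :: 5] | E=∅ | C=[(λx. (x x)) :: AP :: PRIM2(add)] | D=∅]
step 5: [S=[clo(λx. (x x), ∅) :: clo(λx. (x x), ∅) :: 5] | E=∅ | C=[AP :: PRIM2(add)] | D=∅]
step 6: [S=∅ | E={x↦clo(λx. (x x), ∅)} | C=[(x x)] | D=[([5], ∅, [PRIM2(add)])]]
step 7: [S=∅ | E={x↦clo(λx. (x x), ∅)} | C=[x :: x :: AP] | D=[([5], ∅, [PRIM2(add)])]]
step 8: [S=[clo(λx. (x x), ∅)] | E={x↦clo(λx. (x x), ∅)} | C=[x :: AP] | D=[([5], ∅, [PRIM2(add)])]]
step 9: [S=[clo(λx. (x x), ∅) :: clo(λx. (x x), ∅)] | E={x↦clo(λx. (x x), ∅)} | C=[AP] | D=[([5], ∅, [PRIM2(add)])]]
step 10: [S=∅ | E={x↦clo(λx. (x x), ∅)} | C=[(x x)] | D=[(∅, {x↦clo(λx. (x x), ∅)}, ∅) :: ([5], ∅, [PRIM2(add)])]]
step 11: [S=∅ | E={x↦clo(λx. (x x), ∅)} | C=[x :: x :: AP] | D=[(∅, {x↦clo(λx. (x x), ∅)}, ∅) :: ([5], ∅, [PRIM2(add)])]]
step 12: [S=[clo(λx. (x x), ∅)] | E={x↦clo(λx. (x x), ∅)} | C=[x :: AP] | D=[(∅, {x↦clo(λx. (x x), ∅)}, ∅) :: ([5], ∅, [PRIM2(add)])]]
step 13: [S=[clo(λx. (x x), ∅) :: clo(λx. (x x), ∅)] | E={x↦clo(λx. (x x), ∅)} | C=[AP] | D=[(∅, {x↦clo(λx. (x x), ∅)}, ∅) :: ([5], ∅, [PRIM2(add)])]]
step 14: [S=∅ | E={x↦clo(λx. (x x), ∅)} | C=[(x x)] | D=[(∅, {x↦clo(λx. (x x), ∅)}, ∅) :: (∅, {x↦clo(λx. (x x), ∅)}, ∅) :: ([5], ∅, [PRIM2(add)])]]
step 15: [S=∅ | E={x↦clo(λx. (x x), ∅)} | C=[x :: x :: AP] | D=[(∅, {x↦clo(λx. (x x), ∅)}, ∅) :: (∅, {x↦clo(λx. (x x), ∅)}, ∅) :: ([5], ∅, [PRIM2(add)])]]
step 16: [S=[clo(λx. (x x), ∅)] | E={x↦clo(λx. (x x), ∅)} | C=[x :: AP] | D=[(∅, {x↦clo(λx. (x x), ∅)}, ∅) :: (∅, {x↦clo(λx. (x x), ∅)}, ∅) :: ([5], ∅, [PRIM2(add)])]]
step 17: [S=[clo(λx. (x x), ∅) :: clo(λx. (x x), ∅)] | E={x↦clo(λx. (x x), ∅)} | C=[AP] | D=[(∅, {x↦clo(λx. (x x), ∅)}, ∅) :: (∅, {x↦clo(λx. (x x), ∅)}, ∅) :: ([5], ∅, [PRIM2(add)])]]
step 18: [S=∅ | E={x↦clo(λx. (x x), ∅)} | C=[(x x)] | D=[(∅, {x↦clo(λx. (x x), ∅)}, ∅) :: (∅, {x↦clo(λx. (x x), ∅)}, ∅) :: (∅, {x↦clo(λx. (x x), ∅)}, ∅) :: ([5], ∅, [PRIM2(add)])]]
step 19: [S=∅ | E={x↦clo(λx. (x x), ∅)} | C=[x :: x :: AP] | D=[(∅, {x↦clo(λx. (x x), ∅)}, ∅) :: (∅, {x↦clo(λx. (x x), ∅)}, ∅) :: (∅, {x↦clo(λx. (x x), ∅)}, ∅) :: ([5], ∅, [PRIM2(add)])]]
step 20: [S=[clo(λx. (x x), ∅)] | E={x↦clo(λx. (x x), ∅)} | C=[x :: AP] | D=[(∅, {x↦clo(λx. (x x), ∅)}, ∅) :: (∅, {x↦clo(λx. (x x), ∅)}, ∅) :: (∅, {x↦clo(λx. (x x), ∅)}, ∅) :: ([5], ∅, [PRIM2(add)])]]
→ 20 transitions taken and the configuration is still not final: no result within 20 steps

Answer: DIVERGES (no final state within 20 steps)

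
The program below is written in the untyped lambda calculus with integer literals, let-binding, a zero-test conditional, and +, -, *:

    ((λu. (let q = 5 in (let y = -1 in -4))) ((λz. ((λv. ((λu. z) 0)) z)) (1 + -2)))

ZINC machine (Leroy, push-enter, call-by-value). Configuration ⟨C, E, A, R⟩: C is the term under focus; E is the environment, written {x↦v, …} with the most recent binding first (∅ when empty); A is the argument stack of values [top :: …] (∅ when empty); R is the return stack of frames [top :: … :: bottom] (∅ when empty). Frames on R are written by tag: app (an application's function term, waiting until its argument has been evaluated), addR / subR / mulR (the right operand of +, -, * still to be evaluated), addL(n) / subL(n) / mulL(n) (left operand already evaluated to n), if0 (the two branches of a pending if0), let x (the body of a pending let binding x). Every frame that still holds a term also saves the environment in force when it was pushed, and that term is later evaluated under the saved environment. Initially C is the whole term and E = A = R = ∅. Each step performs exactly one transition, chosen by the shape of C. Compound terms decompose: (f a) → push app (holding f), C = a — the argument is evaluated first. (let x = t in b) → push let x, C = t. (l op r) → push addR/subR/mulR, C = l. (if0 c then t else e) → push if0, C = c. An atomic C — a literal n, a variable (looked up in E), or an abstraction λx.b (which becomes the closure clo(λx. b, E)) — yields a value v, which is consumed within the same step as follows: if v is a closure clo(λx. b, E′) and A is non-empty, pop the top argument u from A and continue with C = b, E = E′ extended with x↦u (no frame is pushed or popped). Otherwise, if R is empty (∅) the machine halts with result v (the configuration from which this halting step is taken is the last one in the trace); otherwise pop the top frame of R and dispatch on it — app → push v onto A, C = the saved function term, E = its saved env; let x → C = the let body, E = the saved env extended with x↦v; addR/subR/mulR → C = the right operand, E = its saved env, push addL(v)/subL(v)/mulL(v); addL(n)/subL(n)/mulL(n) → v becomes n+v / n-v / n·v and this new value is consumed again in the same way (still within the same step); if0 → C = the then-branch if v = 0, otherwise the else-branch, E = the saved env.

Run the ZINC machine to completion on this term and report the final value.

0. [C=((λu. (let q = 5 in (let y = -1 in -4))) ((λz. ((λv. ((λu. z) 0)) z)) (1 + -2))) | E=∅ | A=∅ | R=∅]
1. [C=((λz. ((λv. ((λu. z) 0)) z)) (1 + -2)) | E=∅ | A=∅ | R=[app]]
2. [C=(1 + -2) | E=∅ | A=∅ | R=[app :: app]]
3. [C=1 | E=∅ | A=∅ | R=[addR :: app :: app]]
4. [C=-2 | E=∅ | A=∅ | R=[addL(1) :: app :: app]]
5. [C=(λz. ((λv. ((λu. z) 0)) z)) | E=∅ | A=[-1] | R=[app]]
6. [C=((λv. ((λu. z) 0)) z) | E={z↦-1} | A=∅ | R=[app]]
7. [C=z | E={z↦-1} | A=∅ | R=[app :: app]]
8. [C=(λv. ((λu. z) 0)) | E={z↦-1} | A=[-1] | R=[app]]
9. [C=((λu. z) 0) | E={v↦-1, z↦-1} | A=∅ | R=[app]]
10. [C=0 | E={v↦-1, z↦-1} | A=∅ | R=[app :: app]]
11. [C=(λu. z) | E={v↦-1, z↦-1} | A=[0] | R=[app]]
12. [C=z | E={u↦0, v↦-1, z↦-1} | A=∅ | R=[app]]
13. [C=(λu. (let q = 5 in (let y = -1 in -4))) | E=∅ | A=[-1] | R=∅]
14. [C=(let q = 5 in (let y = -1 in -4)) | E={u↦-1} | A=∅ | R=∅]
15. [C=5 | E={u↦-1} | A=∅ | R=[let q]]
16. [C=(let y = -1 in -4) | E={q↦5, u↦-1} | A=∅ | R=∅]
17. [C=-1 | E={q↦5, u↦-1} | A=∅ | R=[let y]]
18. [C=-4 | E={y↦-1, q↦5, u↦-1} | A=∅ | R=∅]
→ final value -4

Answer: -4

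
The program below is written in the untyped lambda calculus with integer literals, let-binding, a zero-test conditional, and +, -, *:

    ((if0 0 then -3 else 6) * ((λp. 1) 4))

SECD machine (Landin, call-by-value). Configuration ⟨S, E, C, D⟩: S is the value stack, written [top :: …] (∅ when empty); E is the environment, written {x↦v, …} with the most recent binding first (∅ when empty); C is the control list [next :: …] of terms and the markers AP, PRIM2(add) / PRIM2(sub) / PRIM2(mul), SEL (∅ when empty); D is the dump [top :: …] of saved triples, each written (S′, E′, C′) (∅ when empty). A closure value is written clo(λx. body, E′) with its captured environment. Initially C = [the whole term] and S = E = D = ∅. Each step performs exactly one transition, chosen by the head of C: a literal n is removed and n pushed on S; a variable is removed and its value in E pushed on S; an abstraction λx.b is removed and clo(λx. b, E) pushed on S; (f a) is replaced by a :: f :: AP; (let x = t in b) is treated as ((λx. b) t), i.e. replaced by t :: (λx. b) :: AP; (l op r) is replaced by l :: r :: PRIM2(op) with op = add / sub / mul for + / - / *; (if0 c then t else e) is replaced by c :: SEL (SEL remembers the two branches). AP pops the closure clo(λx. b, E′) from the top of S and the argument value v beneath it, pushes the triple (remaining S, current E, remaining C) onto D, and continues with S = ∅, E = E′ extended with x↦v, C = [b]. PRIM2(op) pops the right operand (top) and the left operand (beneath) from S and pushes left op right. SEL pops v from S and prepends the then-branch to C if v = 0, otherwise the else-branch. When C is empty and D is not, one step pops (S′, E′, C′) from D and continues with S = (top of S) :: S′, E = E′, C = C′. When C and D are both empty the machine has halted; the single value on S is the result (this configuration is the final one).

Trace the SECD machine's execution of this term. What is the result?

Answer: -3

Derivation:
step 0: <S=∅, E=∅, C=[((if0 0 then -3 else 6) * ((λp. 1) 4))], D=∅>
step 1: <S=∅, E=∅, C=[(if0 0 then -3 else 6) :: ((λp. 1) 4) :: PRIM2(mul)], D=∅>
step 2: <S=∅, E=∅, C=[0 :: SEL :: ((λp. 1) 4) :: PRIM2(mul)], D=∅>
step 3: <S=[0], E=∅, C=[SEL :: ((λp. 1) 4) :: PRIM2(mul)], D=∅>
step 4: <S=∅, E=∅, C=[-3 :: ((λp. 1) 4) :: PRIM2(mul)], D=∅>
step 5: <S=[-3], E=∅, C=[((λp. 1) 4) :: PRIM2(mul)], D=∅>
step 6: <S=[-3], E=∅, C=[4 :: (λp. 1) :: AP :: PRIM2(mul)], D=∅>
step 7: <S=[4 :: -3], E=∅, C=[(λp. 1) :: AP :: PRIM2(mul)], D=∅>
step 8: <S=[clo(λp. 1, ∅) :: 4 :: -3], E=∅, C=[AP :: PRIM2(mul)], D=∅>
step 9: <S=∅, E={p↦4}, C=[1], D=[([-3], ∅, [PRIM2(mul)])]>
step 10: <S=[1], E={p↦4}, C=∅, D=[([-3], ∅, [PRIM2(mul)])]>
step 11: <S=[1 :: -3], E=∅, C=[PRIM2(mul)], D=∅>
step 12: <S=[-3], E=∅, C=∅, D=∅>
→ final value -3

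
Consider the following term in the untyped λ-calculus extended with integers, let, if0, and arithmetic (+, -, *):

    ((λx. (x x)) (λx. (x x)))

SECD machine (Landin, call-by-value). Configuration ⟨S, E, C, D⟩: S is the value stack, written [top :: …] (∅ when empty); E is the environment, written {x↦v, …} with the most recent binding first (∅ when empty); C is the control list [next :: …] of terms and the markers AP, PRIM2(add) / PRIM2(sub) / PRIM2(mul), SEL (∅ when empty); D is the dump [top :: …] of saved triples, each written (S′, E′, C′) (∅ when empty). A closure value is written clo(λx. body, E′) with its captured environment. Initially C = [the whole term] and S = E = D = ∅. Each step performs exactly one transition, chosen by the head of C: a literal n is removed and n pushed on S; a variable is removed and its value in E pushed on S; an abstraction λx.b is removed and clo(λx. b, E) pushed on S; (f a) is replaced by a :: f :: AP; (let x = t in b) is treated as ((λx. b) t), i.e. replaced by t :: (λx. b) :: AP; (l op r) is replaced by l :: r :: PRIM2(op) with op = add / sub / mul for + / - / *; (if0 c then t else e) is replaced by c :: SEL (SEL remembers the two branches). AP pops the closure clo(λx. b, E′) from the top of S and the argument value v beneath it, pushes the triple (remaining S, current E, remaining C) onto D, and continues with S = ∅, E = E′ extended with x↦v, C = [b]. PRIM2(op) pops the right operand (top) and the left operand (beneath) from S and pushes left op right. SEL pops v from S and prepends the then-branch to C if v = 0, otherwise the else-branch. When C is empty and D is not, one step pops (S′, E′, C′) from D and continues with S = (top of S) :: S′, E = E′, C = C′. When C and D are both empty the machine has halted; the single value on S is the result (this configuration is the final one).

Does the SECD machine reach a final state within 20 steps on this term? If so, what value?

Answer: DIVERGES (no final state within 20 steps)

Execution trace:
0. [S=∅ | E=∅ | C=[((λx. (x x)) (λx. (x x)))] | D=∅]
1. [S=∅ | E=∅ | C=[(λx. (x x)) :: (λx. (x x)) :: AP] | D=∅]
2. [S=[clo(λx. (x x), ∅)] | E=∅ | C=[(λx. (x x)) :: AP] | D=∅]
3. [S=[clo(λx. (x x), ∅) :: clo(λx. (x x), ∅)] | E=∅ | C=[AP] | D=∅]
4. [S=∅ | E={x↦clo(λx. (x x), ∅)} | C=[(x x)] | D=[(∅, ∅, ∅)]]
5. [S=∅ | E={x↦clo(λx. (x x), ∅)} | C=[x :: x :: AP] | D=[(∅, ∅, ∅)]]
6. [S=[clo(λx. (x x), ∅)] | E={x↦clo(λx. (x x), ∅)} | C=[x :: AP] | D=[(∅, ∅, ∅)]]
7. [S=[clo(λx. (x x), ∅) :: clo(λx. (x x), ∅)] | E={x↦clo(λx. (x x), ∅)} | C=[AP] | D=[(∅, ∅, ∅)]]
8. [S=∅ | E={x↦clo(λx. (x x), ∅)} | C=[(x x)] | D=[(∅, {x↦clo(λx. (x x), ∅)}, ∅) :: (∅, ∅, ∅)]]
9. [S=∅ | E={x↦clo(λx. (x x), ∅)} | C=[x :: x :: AP] | D=[(∅, {x↦clo(λx. (x x), ∅)}, ∅) :: (∅, ∅, ∅)]]
10. [S=[clo(λx. (x x), ∅)] | E={x↦clo(λx. (x x), ∅)} | C=[x :: AP] | D=[(∅, {x↦clo(λx. (x x), ∅)}, ∅) :: (∅, ∅, ∅)]]
11. [S=[clo(λx. (x x), ∅) :: clo(λx. (x x), ∅)] | E={x↦clo(λx. (x x), ∅)} | C=[AP] | D=[(∅, {x↦clo(λx. (x x), ∅)}, ∅) :: (∅, ∅, ∅)]]
12. [S=∅ | E={x↦clo(λx. (x x), ∅)} | C=[(x x)] | D=[(∅, {x↦clo(λx. (x x), ∅)}, ∅) :: (∅, {x↦clo(λx. (x x), ∅)}, ∅) :: (∅, ∅, ∅)]]
13. [S=∅ | E={x↦clo(λx. (x x), ∅)} | C=[x :: x :: AP] | D=[(∅, {x↦clo(λx. (x x), ∅)}, ∅) :: (∅, {x↦clo(λx. (x x), ∅)}, ∅) :: (∅, ∅, ∅)]]
14. [S=[clo(λx. (x x), ∅)] | E={x↦clo(λx. (x x), ∅)} | C=[x :: AP] | D=[(∅, {x↦clo(λx. (x x), ∅)}, ∅) :: (∅, {x↦clo(λx. (x x), ∅)}, ∅) :: (∅, ∅, ∅)]]
15. [S=[clo(λx. (x x), ∅) :: clo(λx. (x x), ∅)] | E={x↦clo(λx. (x x), ∅)} | C=[AP] | D=[(∅, {x↦clo(λx. (x x), ∅)}, ∅) :: (∅, {x↦clo(λx. (x x), ∅)}, ∅) :: (∅, ∅, ∅)]]
16. [S=∅ | E={x↦clo(λx. (x x), ∅)} | C=[(x x)] | D=[(∅, {x↦clo(λx. (x x), ∅)}, ∅) :: (∅, {x↦clo(λx. (x x), ∅)}, ∅) :: (∅, {x↦clo(λx. (x x), ∅)}, ∅) :: (∅, ∅, ∅)]]
17. [S=∅ | E={x↦clo(λx. (x x), ∅)} | C=[x :: x :: AP] | D=[(∅, {x↦clo(λx. (x x), ∅)}, ∅) :: (∅, {x↦clo(λx. (x x), ∅)}, ∅) :: (∅, {x↦clo(λx. (x x), ∅)}, ∅) :: (∅, ∅, ∅)]]
18. [S=[clo(λx. (x x), ∅)] | E={x↦clo(λx. (x x), ∅)} | C=[x :: AP] | D=[(∅, {x↦clo(λx. (x x), ∅)}, ∅) :: (∅, {x↦clo(λx. (x x), ∅)}, ∅) :: (∅, {x↦clo(λx. (x x), ∅)}, ∅) :: (∅, ∅, ∅)]]
19. [S=[clo(λx. (x x), ∅) :: clo(λx. (x x), ∅)] | E={x↦clo(λx. (x x), ∅)} | C=[AP] | D=[(∅, {x↦clo(λx. (x x), ∅)}, ∅) :: (∅, {x↦clo(λx. (x x), ∅)}, ∅) :: (∅, {x↦clo(λx. (x x), ∅)}, ∅) :: (∅, ∅, ∅)]]
20. [S=∅ | E={x↦clo(λx. (x x), ∅)} | C=[(x x)] | D=[(∅, {x↦clo(λx. (x x), ∅)}, ∅) :: (∅, {x↦clo(λx. (x x), ∅)}, ∅) :: (∅, {x↦clo(λx. (x x), ∅)}, ∅) :: (∅, {x↦clo(λx. (x x), ∅)}, ∅) :: (∅, ∅, ∅)]]
→ 20 transitions taken and the configuration is still not final: no result within 20 steps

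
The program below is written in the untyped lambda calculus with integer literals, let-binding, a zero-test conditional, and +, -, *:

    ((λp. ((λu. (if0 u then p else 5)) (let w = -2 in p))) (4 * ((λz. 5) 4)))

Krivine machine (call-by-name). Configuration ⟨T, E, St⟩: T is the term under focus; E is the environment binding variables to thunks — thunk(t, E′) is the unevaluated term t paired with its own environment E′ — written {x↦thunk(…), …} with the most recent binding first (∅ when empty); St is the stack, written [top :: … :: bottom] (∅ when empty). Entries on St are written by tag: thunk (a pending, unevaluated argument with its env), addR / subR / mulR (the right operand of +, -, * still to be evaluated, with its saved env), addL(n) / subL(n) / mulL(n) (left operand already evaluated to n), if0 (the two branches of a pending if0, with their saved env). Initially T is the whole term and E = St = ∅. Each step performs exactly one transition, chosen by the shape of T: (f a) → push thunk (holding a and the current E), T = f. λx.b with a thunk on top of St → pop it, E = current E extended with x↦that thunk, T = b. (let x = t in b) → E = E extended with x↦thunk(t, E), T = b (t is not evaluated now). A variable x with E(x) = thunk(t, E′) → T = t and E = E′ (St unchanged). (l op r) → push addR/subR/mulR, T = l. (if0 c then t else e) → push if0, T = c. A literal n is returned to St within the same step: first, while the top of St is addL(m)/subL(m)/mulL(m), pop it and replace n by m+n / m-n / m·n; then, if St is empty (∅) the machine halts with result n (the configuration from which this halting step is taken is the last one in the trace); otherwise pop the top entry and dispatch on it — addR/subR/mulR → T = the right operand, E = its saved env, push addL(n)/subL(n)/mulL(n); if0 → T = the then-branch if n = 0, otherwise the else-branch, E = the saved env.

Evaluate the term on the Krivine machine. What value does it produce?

Answer: 5

Machine steps:
[0] [T=((λp. ((λu. (if0 u then p else 5)) (let w = -2 in p))) (4 * ((λz. 5) 4))) | E=∅ | St=∅]
[1] [T=(λp. ((λu. (if0 u then p else 5)) (let w = -2 in p))) | E=∅ | St=[thunk]]
[2] [T=((λu. (if0 u then p else 5)) (let w = -2 in p)) | E={p↦thunk((4 * ((λz. 5) 4)), ∅)} | St=∅]
[3] [T=(λu. (if0 u then p else 5)) | E={p↦thunk((4 * ((λz. 5) 4)), ∅)} | St=[thunk]]
[4] [T=(if0 u then p else 5) | E={u↦thunk((let w = -2 in p), {p↦thunk((4 * ((λz. 5) 4)), ∅)}), p↦thunk((4 * ((λz. 5) 4)), ∅)} | St=∅]
[5] [T=u | E={u↦thunk((let w = -2 in p), {p↦thunk((4 * ((λz. 5) 4)), ∅)}), p↦thunk((4 * ((λz. 5) 4)), ∅)} | St=[if0]]
[6] [T=(let w = -2 in p) | E={p↦thunk((4 * ((λz. 5) 4)), ∅)} | St=[if0]]
[7] [T=p | E={w↦thunk(-2, {p↦thunk((4 * ((λz. 5) 4)), ∅)}), p↦thunk((4 * ((λz. 5) 4)), ∅)} | St=[if0]]
[8] [T=(4 * ((λz. 5) 4)) | E=∅ | St=[if0]]
[9] [T=4 | E=∅ | St=[mulR :: if0]]
[10] [T=((λz. 5) 4) | E=∅ | St=[mulL(4) :: if0]]
[11] [T=(λz. 5) | E=∅ | St=[thunk :: mulL(4) :: if0]]
[12] [T=5 | E={z↦thunk(4, ∅)} | St=[mulL(4) :: if0]]
[13] [T=5 | E={u↦thunk((let w = -2 in p), {p↦thunk((4 * ((λz. 5) 4)), ∅)}), p↦thunk((4 * ((λz. 5) 4)), ∅)} | St=∅]
→ final value 5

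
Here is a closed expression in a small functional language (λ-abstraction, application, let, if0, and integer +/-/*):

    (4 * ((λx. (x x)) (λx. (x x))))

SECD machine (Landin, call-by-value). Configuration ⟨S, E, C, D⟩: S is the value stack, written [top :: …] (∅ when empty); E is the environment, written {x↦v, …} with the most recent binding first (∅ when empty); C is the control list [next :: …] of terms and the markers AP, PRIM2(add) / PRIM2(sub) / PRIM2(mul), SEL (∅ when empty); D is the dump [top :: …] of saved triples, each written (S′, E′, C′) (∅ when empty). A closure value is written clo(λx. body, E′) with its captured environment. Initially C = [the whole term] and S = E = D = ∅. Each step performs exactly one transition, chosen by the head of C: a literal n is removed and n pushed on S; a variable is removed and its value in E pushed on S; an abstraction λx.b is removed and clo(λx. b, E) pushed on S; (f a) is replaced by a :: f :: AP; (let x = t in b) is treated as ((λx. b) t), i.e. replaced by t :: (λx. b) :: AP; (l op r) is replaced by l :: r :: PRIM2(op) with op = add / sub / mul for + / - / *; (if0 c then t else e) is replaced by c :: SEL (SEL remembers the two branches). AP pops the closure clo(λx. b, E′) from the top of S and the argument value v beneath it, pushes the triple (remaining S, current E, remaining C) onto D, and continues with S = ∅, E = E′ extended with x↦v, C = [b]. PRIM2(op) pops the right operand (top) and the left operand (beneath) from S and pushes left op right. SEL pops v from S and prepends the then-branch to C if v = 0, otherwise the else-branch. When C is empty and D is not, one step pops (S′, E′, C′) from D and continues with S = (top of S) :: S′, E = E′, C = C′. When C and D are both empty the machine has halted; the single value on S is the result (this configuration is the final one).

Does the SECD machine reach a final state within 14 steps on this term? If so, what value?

Answer: DIVERGES (no final state within 14 steps)

Derivation:
step 0: ⟨S=∅; E=∅; C=[(4 * ((λx. (x x)) (λx. (x x))))]; D=∅⟩
step 1: ⟨S=∅; E=∅; C=[4 :: ((λx. (x x)) (λx. (x x))) :: PRIM2(mul)]; D=∅⟩
step 2: ⟨S=[4]; E=∅; C=[((λx. (x x)) (λx. (x x))) :: PRIM2(mul)]; D=∅⟩
step 3: ⟨S=[4]; E=∅; C=[(λx. (x x)) :: (λx. (x x)) :: AP :: PRIM2(mul)]; D=∅⟩
step 4: ⟨S=[clo(λx. (x x), ∅) :: 4]; E=∅; C=[(λx. (x x)) :: AP :: PRIM2(mul)]; D=∅⟩
step 5: ⟨S=[clo(λx. (x x), ∅) :: clo(λx. (x x), ∅) :: 4]; E=∅; C=[AP :: PRIM2(mul)]; D=∅⟩
step 6: ⟨S=∅; E={x↦clo(λx. (x x), ∅)}; C=[(x x)]; D=[([4], ∅, [PRIM2(mul)])]⟩
step 7: ⟨S=∅; E={x↦clo(λx. (x x), ∅)}; C=[x :: x :: AP]; D=[([4], ∅, [PRIM2(mul)])]⟩
step 8: ⟨S=[clo(λx. (x x), ∅)]; E={x↦clo(λx. (x x), ∅)}; C=[x :: AP]; D=[([4], ∅, [PRIM2(mul)])]⟩
step 9: ⟨S=[clo(λx. (x x), ∅) :: clo(λx. (x x), ∅)]; E={x↦clo(λx. (x x), ∅)}; C=[AP]; D=[([4], ∅, [PRIM2(mul)])]⟩
step 10: ⟨S=∅; E={x↦clo(λx. (x x), ∅)}; C=[(x x)]; D=[(∅, {x↦clo(λx. (x x), ∅)}, ∅) :: ([4], ∅, [PRIM2(mul)])]⟩
step 11: ⟨S=∅; E={x↦clo(λx. (x x), ∅)}; C=[x :: x :: AP]; D=[(∅, {x↦clo(λx. (x x), ∅)}, ∅) :: ([4], ∅, [PRIM2(mul)])]⟩
step 12: ⟨S=[clo(λx. (x x), ∅)]; E={x↦clo(λx. (x x), ∅)}; C=[x :: AP]; D=[(∅, {x↦clo(λx. (x x), ∅)}, ∅) :: ([4], ∅, [PRIM2(mul)])]⟩
step 13: ⟨S=[clo(λx. (x x), ∅) :: clo(λx. (x x), ∅)]; E={x↦clo(λx. (x x), ∅)}; C=[AP]; D=[(∅, {x↦clo(λx. (x x), ∅)}, ∅) :: ([4], ∅, [PRIM2(mul)])]⟩
step 14: ⟨S=∅; E={x↦clo(λx. (x x), ∅)}; C=[(x x)]; D=[(∅, {x↦clo(λx. (x x), ∅)}, ∅) :: (∅, {x↦clo(λx. (x x), ∅)}, ∅) :: ([4], ∅, [PRIM2(mul)])]⟩
→ 14 transitions taken and the configuration is still not final: no result within 14 steps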